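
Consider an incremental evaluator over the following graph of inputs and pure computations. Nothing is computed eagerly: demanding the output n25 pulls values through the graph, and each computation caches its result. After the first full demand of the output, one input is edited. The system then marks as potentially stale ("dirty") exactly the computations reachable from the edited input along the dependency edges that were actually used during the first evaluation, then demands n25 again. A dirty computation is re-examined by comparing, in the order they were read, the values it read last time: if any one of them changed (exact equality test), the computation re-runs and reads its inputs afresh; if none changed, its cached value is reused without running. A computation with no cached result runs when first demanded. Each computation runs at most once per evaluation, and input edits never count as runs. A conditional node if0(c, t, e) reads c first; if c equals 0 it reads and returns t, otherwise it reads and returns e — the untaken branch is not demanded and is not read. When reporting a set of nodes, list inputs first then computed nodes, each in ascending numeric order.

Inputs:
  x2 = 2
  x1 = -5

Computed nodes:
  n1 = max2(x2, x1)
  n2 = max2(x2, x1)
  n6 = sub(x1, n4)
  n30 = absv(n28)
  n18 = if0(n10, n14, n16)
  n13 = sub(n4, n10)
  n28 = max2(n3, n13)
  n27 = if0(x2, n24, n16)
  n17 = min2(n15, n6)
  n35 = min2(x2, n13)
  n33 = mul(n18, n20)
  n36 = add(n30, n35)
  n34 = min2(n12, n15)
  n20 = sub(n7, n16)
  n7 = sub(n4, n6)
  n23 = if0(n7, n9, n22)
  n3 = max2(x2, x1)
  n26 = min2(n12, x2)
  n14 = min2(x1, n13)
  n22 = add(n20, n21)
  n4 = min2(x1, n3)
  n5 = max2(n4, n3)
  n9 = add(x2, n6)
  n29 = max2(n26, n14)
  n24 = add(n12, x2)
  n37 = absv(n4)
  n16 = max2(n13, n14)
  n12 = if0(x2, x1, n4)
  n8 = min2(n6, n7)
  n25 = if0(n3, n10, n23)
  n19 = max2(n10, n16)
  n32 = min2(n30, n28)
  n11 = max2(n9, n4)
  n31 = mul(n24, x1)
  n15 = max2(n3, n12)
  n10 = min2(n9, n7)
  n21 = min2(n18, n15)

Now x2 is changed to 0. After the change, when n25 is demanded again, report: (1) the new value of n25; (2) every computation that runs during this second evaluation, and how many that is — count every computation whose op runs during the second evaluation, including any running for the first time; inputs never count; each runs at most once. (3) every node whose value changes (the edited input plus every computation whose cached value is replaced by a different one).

Initial pass — values computed on the first demand:
  n3 = max2(2, -5) = 2
  n4 = min2(-5, 2) = -5
  n6 = sub(-5, -5) = 0
  n7 = sub(-5, 0) = -5
  n9 = add(2, 0) = 2
  n10 = min2(2, -5) = -5
  n12 = if0(x2=2 -> else branch n4) = -5
  n13 = sub(-5, -5) = 0
  n14 = min2(-5, 0) = -5
  n15 = max2(2, -5) = 2
  n16 = max2(0, -5) = 0
  n18 = if0(n10=-5 -> else branch n16) = 0
  n20 = sub(-5, 0) = -5
  n21 = min2(0, 2) = 0
  n22 = add(-5, 0) = -5
  n23 = if0(n7=-5 -> else branch n22) = -5
  n25 = if0(n3=2 -> else branch n23) = -5

Second demand — change propagation:
  n3: re-runs because x2 2->0; new result 0.
  n4: re-runs because n3 2->0; new result -5 (unchanged).
  n6: re-examined; everything it read last time is the same (x1 unchanged, n4 unchanged) — cache 0 kept, no run.
  n7: re-examined; everything it read last time is the same (n4 unchanged, n6 unchanged) — cache -5 kept, no run.
  n9: re-runs because x2 2->0; new result 0.
  n10: re-runs because n9 2->0; new result -5 (unchanged).
  n12: dirty yet unreached — the second evaluation never asks for it.
  n13: dirty yet unreached — the second evaluation never asks for it.
  n14: dirty yet unreached — the second evaluation never asks for it.
  n15: dirty yet unreached — the second evaluation never asks for it.
  n16: dirty yet unreached — the second evaluation never asks for it.
  n18: dirty yet unreached — the second evaluation never asks for it.
  n20: dirty yet unreached — the second evaluation never asks for it.
  n21: dirty yet unreached — the second evaluation never asks for it.
  n22: dirty yet unreached — the second evaluation never asks for it.
  n23: dirty yet unreached — the second evaluation never asks for it.
  n25: re-runs because n3 2->0; new result -5 (unchanged).

The important point: the flipped condition redirects demand; n12, n13, n14, n15, n16, n18, n20, n21, n22, n23 are left stale, never re-checked.

n25 now evaluates to -5.
Run set: n3, n4, n9, n10, n25 (5 run).
Changed values: x2, n3, n9.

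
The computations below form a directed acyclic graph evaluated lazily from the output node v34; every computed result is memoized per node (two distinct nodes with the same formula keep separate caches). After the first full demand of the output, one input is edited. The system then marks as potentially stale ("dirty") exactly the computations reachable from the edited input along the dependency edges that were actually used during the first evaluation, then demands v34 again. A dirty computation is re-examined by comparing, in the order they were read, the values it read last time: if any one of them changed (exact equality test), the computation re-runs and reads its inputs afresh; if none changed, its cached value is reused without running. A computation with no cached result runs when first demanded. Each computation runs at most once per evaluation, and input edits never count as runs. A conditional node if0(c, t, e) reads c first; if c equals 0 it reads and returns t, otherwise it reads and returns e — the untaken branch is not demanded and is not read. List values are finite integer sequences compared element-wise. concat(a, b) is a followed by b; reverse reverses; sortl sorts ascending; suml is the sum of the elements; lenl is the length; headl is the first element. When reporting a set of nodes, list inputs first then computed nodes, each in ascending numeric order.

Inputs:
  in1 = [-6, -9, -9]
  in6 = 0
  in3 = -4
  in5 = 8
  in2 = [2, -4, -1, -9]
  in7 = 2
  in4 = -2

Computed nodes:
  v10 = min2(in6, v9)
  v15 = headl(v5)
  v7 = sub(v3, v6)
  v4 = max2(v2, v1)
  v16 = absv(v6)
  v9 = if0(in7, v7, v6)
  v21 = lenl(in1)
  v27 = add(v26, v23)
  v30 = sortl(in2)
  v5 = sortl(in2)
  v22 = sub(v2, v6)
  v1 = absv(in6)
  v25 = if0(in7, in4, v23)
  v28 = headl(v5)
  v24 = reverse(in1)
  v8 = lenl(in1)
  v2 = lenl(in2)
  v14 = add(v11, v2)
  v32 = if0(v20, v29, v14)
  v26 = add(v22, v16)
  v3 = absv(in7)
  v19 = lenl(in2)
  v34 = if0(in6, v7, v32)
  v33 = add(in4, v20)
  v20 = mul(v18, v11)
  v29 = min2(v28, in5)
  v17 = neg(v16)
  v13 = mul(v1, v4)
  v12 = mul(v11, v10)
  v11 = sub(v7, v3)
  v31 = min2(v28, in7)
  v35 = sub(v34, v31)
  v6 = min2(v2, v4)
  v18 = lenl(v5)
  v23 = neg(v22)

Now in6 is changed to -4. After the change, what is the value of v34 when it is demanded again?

First demand of the output computes:
  v1 = absv(0) = 0
  v2 = lenl([2, -4, -1, -9]) = 4
  v3 = absv(2) = 2
  v4 = max2(4, 0) = 4
  v6 = min2(4, 4) = 4
  v7 = sub(2, 4) = -2
  v34 = if0(in6=0 -> then branch v7) = -2

After the edit, cleaning proceeds:
  v1: a read changed (in6 0->-4) — executes, giving 4.
  v4: a read changed (v1 0->4) — executes, giving 4 — identical to its old value.
  v5: had never run; runs now, result [-9, -4, -1, 2].
  v6: dirty, but its reads are unchanged (v2 unchanged, v4 unchanged); cached 4 stands.
  v7: dirty, but its reads are unchanged (v3 unchanged, v6 unchanged); cached -2 stands.
  v11: had never run; runs now, result -4.
  v14: had never run; runs now, result 0.
  v18: had never run; runs now, result 4.
  v20: had never run; runs now, result -16.
  v32: had never run; runs now, result 0.
  v34: a read changed (in6 0->-4) — executes, giving 0.

Note the branch switch — v5, v11, v14, v18, v20, v32 had no cache and run now for the first time.

Demanding v34 again yields 0.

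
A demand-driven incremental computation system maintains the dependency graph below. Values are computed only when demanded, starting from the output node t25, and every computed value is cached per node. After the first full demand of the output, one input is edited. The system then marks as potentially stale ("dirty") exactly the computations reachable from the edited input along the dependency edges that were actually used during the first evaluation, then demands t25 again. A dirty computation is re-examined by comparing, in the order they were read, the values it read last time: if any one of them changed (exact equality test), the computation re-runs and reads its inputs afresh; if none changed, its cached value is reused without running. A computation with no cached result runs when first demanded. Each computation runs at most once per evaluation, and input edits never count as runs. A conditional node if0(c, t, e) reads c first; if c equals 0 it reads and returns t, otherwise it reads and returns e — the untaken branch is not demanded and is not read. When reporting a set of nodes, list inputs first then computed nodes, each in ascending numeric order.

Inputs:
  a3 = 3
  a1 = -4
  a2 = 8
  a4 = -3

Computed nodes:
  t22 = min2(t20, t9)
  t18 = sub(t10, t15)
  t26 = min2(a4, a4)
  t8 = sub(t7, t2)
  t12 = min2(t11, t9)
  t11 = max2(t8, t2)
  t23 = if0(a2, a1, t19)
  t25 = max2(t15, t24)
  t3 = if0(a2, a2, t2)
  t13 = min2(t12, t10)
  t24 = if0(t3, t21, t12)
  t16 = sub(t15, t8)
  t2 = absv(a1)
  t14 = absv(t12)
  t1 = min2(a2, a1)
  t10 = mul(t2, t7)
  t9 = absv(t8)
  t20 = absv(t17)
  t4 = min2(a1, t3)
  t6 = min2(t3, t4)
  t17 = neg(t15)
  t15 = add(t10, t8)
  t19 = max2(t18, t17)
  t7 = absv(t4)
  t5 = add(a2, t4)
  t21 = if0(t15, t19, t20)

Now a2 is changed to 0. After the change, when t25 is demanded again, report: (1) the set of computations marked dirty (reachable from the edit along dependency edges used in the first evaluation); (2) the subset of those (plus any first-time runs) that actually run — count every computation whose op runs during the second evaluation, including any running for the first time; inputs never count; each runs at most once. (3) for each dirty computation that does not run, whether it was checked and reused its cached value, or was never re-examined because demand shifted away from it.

First evaluation (everything demanded from the output):
  t2 = absv(-4) = 4
  t3 = if0(a2=8 -> else branch t2) = 4
  t4 = min2(-4, 4) = -4
  t7 = absv(-4) = 4
  t8 = sub(4, 4) = 0
  t9 = absv(0) = 0
  t10 = mul(4, 4) = 16
  t11 = max2(0, 4) = 4
  t12 = min2(4, 0) = 0
  t15 = add(16, 0) = 16
  t24 = if0(t3=4 -> else branch t12) = 0
  t25 = max2(16, 0) = 16

Propagation after the edit:
  t3: runs — a2 8->0; result 0.
  t4: runs — t3 4->0; result -4 (same value as before).
  t7: checked — values it read are unchanged (t4 unchanged); reused cached 4 without running.
  t8: checked — values it read are unchanged (t7 unchanged, t2 unchanged); reused cached 0 without running.
  t9: marked dirty but never re-examined — demand shifted away from it.
  t10: checked — values it read are unchanged (t2 unchanged, t7 unchanged); reused cached 16 without running.
  t11: marked dirty but never re-examined — demand shifted away from it.
  t12: marked dirty but never re-examined — demand shifted away from it.
  t15: checked — values it read are unchanged (t10 unchanged, t8 unchanged); reused cached 16 without running.
  t17: demanded for the first time — runs, produces -16.
  t20: demanded for the first time — runs, produces 16.
  t21: demanded for the first time — runs, produces 16.
  t24: runs — t3 4->0; result 16.
  t25: runs — t24 0->16; result 16 (same value as before).

Key observation: a condition flipped, so demand moved to the other branch — t9, t11, t12 are never re-examined.

Marked dirty: t3, t4, t7, t8, t9, t10, t11, t12, t15, t24, t25.
Computations that run: t3, t4, t17, t20, t21, t24, t25 — 7 in total.
Checked but reused from cache: t7, t8, t10, t15.
Never re-examined (demand shifted away): t9, t11, t12.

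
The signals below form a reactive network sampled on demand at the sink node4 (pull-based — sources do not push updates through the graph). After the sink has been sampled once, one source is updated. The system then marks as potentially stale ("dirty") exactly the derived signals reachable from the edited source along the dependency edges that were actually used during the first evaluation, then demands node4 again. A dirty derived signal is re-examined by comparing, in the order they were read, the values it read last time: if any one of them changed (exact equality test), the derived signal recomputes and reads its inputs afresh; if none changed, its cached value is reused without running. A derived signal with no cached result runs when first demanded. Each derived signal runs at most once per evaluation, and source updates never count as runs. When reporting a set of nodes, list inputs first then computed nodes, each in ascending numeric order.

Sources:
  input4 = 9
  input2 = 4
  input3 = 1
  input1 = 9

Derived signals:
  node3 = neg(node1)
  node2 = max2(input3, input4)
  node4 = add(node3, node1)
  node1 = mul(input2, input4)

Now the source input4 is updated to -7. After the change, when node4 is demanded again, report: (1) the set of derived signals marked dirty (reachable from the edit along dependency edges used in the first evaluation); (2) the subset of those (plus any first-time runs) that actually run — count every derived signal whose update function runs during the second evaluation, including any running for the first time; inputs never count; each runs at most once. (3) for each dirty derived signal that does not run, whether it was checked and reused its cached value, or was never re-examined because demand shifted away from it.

Dirty set: node1, node3, node4.
Run set: node1, node3, node4 (3 run).
All dirty derived signals ended up running.

Initial pass — values computed on the first demand:
  node1 = mul(4, 9) = 36
  node3 = neg(36) = -36
  node4 = add(-36, 36) = 0

Second demand — change propagation:
  node1: re-runs because input4 9->-7; new result -28.
  node3: re-runs because node1 36->-28; new result 28.
  node4: re-runs because node3 -36->28; node1 36->-28; new result 0 (unchanged).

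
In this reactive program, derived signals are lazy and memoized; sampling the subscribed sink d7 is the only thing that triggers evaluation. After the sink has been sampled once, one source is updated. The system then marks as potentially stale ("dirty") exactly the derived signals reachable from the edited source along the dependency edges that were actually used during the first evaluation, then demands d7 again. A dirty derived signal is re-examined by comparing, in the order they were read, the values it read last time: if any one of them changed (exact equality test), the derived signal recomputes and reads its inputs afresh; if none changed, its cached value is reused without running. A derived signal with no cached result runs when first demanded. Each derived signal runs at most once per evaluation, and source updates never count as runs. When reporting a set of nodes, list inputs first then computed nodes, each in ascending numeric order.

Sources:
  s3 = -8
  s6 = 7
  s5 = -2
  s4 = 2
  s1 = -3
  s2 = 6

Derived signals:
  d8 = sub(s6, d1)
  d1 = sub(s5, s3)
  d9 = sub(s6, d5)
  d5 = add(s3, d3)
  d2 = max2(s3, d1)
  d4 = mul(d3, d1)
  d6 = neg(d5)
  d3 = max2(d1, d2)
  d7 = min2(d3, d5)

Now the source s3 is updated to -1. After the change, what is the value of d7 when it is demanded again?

Demanding d7 again yields -2.

First demand of the output computes:
  d1 = sub(-2, -8) = 6
  d2 = max2(-8, 6) = 6
  d3 = max2(6, 6) = 6
  d5 = add(-8, 6) = -2
  d7 = min2(6, -2) = -2

After the edit, cleaning proceeds:
  d1: a read changed (s3 -8->-1) — executes, giving -1.
  d2: a read changed (s3 -8->-1; d1 6->-1) — executes, giving -1.
  d3: a read changed (d1 6->-1; d2 6->-1) — executes, giving -1.
  d5: a read changed (s3 -8->-1; d3 6->-1) — executes, giving -2 — identical to its old value.
  d7: a read changed (d3 6->-1) — executes, giving -2 — identical to its old value.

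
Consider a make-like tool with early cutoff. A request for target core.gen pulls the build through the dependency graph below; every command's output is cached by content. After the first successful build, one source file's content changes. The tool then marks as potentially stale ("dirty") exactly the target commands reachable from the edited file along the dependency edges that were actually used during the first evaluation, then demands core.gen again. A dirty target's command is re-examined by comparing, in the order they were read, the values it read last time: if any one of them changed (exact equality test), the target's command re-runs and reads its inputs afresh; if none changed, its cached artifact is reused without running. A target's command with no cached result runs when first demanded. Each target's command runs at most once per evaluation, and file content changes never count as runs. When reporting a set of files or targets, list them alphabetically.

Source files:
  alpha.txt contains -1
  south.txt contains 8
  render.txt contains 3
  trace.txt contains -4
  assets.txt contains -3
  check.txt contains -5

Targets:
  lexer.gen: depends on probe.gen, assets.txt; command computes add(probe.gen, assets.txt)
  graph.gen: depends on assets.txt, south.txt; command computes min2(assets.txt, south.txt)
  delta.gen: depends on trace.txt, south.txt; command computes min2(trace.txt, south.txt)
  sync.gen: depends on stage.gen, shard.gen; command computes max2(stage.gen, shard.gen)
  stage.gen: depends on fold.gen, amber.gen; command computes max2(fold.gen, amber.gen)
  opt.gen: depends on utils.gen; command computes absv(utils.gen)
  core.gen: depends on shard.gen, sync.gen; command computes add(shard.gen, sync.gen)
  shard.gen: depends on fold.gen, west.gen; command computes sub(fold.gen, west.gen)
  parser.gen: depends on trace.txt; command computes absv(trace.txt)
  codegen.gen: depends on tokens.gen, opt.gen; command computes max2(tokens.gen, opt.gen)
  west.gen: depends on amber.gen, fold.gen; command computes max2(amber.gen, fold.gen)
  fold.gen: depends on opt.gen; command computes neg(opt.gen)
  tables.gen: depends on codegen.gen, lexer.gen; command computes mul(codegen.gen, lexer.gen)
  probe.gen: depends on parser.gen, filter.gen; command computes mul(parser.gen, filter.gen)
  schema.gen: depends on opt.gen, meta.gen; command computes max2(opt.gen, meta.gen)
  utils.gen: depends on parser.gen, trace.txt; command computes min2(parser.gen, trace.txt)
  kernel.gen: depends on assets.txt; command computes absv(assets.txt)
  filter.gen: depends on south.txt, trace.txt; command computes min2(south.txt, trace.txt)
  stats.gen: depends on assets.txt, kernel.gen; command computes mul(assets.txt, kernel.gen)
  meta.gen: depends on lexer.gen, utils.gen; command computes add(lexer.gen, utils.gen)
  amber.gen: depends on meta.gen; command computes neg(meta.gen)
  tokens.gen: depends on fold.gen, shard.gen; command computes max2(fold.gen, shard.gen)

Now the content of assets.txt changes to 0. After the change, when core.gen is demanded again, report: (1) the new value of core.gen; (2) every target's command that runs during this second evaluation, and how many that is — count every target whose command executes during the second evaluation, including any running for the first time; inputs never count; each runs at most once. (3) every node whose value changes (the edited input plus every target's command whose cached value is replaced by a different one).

Demanding core.gen again yields -4.
8 target commands run: amber.gen, core.gen, lexer.gen, meta.gen, shard.gen, stage.gen, sync.gen, west.gen.
The nodes whose values change: amber.gen, assets.txt, lexer.gen, meta.gen, shard.gen, stage.gen, sync.gen, west.gen.

First demand of the output computes:
  filter.gen = min2(8, -4) = -4
  parser.gen = absv(-4) = 4
  probe.gen = mul(4, -4) = -16
  lexer.gen = add(-16, -3) = -19
  utils.gen = min2(4, -4) = -4
  meta.gen = add(-19, -4) = -23
  amber.gen = neg(-23) = 23
  opt.gen = absv(-4) = 4
  fold.gen = neg(4) = -4
  stage.gen = max2(-4, 23) = 23
  west.gen = max2(23, -4) = 23
  shard.gen = sub(-4, 23) = -27
  sync.gen = max2(23, -27) = 23
  core.gen = add(-27, 23) = -4

After the edit, cleaning proceeds:
  lexer.gen: a read changed (assets.txt -3->0) — executes, giving -16.
  meta.gen: a read changed (lexer.gen -19->-16) — executes, giving -20.
  amber.gen: a read changed (meta.gen -23->-20) — executes, giving 20.
  stage.gen: a read changed (amber.gen 23->20) — executes, giving 20.
  west.gen: a read changed (amber.gen 23->20) — executes, giving 20.
  shard.gen: a read changed (west.gen 23->20) — executes, giving -24.
  sync.gen: a read changed (stage.gen 23->20; shard.gen -27->-24) — executes, giving 20.
  core.gen: a read changed (shard.gen -27->-24; sync.gen 23->20) — executes, giving -4 — identical to its old value.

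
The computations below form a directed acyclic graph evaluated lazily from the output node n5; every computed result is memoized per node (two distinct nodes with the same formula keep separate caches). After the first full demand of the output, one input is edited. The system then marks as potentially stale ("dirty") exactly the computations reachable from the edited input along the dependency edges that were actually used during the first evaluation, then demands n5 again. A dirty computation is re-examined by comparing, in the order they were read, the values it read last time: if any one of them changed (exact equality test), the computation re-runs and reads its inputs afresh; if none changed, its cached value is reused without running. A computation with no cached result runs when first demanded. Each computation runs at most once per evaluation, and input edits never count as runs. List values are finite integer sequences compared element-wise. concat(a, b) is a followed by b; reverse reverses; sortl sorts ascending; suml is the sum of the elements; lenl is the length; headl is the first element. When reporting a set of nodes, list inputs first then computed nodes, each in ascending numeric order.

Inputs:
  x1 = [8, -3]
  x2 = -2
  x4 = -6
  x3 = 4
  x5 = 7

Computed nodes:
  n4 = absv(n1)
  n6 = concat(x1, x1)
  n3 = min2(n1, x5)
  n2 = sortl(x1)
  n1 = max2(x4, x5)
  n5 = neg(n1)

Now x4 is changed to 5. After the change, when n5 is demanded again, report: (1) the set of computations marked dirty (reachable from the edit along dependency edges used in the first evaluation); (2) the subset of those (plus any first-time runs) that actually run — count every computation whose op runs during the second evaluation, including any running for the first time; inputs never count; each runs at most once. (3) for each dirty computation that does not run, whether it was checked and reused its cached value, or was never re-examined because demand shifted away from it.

The edit dirties: n1, n5.
1 computations run: n1.
Cache hits after checking: n5.
Note the absorption at n1: it re-runs yet its value is the same, leaving the output's value untouched.

First demand of the output computes:
  n1 = max2(-6, 7) = 7
  n5 = neg(7) = -7

After the edit, cleaning proceeds:
  n1: a read changed (x4 -6->5) — executes, giving 7 — identical to its old value.
  n5: dirty, but its reads are unchanged (n1 unchanged); cached -7 stands.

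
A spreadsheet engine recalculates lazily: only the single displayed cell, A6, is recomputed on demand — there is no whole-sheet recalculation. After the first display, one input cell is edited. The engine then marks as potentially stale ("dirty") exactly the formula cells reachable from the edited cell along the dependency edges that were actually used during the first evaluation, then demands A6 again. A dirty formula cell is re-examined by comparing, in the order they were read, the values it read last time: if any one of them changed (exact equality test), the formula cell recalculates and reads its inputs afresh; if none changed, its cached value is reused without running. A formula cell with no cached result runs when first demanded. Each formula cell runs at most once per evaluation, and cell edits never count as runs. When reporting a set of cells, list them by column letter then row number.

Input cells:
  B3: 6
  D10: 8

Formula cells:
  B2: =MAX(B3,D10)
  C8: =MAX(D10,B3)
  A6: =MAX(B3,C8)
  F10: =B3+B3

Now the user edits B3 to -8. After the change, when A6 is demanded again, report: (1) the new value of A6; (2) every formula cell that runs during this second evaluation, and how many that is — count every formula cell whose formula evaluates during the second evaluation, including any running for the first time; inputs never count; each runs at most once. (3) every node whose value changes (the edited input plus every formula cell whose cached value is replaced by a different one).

First evaluation (everything demanded from the output):
  C8 = MAX(8, 6) = 8
  A6 = MAX(6, 8) = 8

Propagation after the edit:
  C8: runs — B3 6->-8; result 8 (same value as before).
  A6: runs — B3 6->-8; result 8 (same value as before).

New value of A6: 8.
Formula cells that run: A6, C8 — 2 in total.
Values that change: B3.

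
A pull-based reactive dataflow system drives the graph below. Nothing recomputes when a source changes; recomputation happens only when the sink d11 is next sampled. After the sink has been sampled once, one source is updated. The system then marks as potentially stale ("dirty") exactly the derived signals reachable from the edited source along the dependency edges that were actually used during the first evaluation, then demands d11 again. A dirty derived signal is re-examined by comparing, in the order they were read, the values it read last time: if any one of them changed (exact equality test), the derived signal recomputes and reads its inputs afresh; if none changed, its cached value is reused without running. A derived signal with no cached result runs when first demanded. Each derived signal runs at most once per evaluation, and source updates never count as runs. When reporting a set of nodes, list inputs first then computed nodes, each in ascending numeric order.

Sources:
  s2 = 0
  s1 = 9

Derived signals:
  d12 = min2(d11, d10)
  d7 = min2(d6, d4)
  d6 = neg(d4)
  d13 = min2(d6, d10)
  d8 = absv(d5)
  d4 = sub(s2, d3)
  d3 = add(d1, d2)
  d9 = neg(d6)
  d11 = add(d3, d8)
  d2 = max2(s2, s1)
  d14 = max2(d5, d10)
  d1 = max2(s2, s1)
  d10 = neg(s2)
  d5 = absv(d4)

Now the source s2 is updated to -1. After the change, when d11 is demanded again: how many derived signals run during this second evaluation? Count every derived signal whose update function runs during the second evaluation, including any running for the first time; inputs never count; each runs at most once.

Derived signals that run: d1, d2, d4, d5, d8, d11 — 6 in total.
Key observation: the cutoff stops propagation at d3 — its inputs' values are unchanged, so it reuses its cache.

First evaluation (everything demanded from the output):
  d1 = max2(0, 9) = 9
  d2 = max2(0, 9) = 9
  d3 = add(9, 9) = 18
  d4 = sub(0, 18) = -18
  d5 = absv(-18) = 18
  d8 = absv(18) = 18
  d11 = add(18, 18) = 36

Propagation after the edit:
  d1: runs — s2 0->-1; result 9 (same value as before).
  d2: runs — s2 0->-1; result 9 (same value as before).
  d3: checked — values it read are unchanged (d1 unchanged, d2 unchanged); reused cached 18 without running.
  d4: runs — s2 0->-1; result -19.
  d5: runs — d4 -18->-19; result 19.
  d8: runs — d5 18->19; result 19.
  d11: runs — d8 18->19; result 37.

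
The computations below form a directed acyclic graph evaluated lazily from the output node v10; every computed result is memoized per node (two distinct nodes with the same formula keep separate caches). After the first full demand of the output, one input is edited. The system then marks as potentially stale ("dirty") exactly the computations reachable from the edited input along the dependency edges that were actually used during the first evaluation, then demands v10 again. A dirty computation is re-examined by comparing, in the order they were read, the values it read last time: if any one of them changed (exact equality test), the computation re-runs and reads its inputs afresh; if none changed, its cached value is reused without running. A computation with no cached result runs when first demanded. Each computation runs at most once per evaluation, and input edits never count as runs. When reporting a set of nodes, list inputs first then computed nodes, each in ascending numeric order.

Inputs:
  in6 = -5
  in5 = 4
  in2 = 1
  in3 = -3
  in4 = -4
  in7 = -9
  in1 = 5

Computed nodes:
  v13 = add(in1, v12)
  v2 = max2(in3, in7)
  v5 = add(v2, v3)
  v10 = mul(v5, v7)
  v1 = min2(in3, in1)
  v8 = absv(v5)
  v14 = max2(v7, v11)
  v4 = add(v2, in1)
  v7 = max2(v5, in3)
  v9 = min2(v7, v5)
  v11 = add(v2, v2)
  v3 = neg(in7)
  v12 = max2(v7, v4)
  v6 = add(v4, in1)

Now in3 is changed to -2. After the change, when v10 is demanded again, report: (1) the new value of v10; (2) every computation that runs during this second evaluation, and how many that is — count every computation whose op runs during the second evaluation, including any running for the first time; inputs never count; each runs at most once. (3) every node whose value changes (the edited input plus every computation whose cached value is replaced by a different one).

First demand of the output computes:
  v2 = max2(-3, -9) = -3
  v3 = neg(-9) = 9
  v5 = add(-3, 9) = 6
  v7 = max2(6, -3) = 6
  v10 = mul(6, 6) = 36

After the edit, cleaning proceeds:
  v2: a read changed (in3 -3->-2) — executes, giving -2.
  v5: a read changed (v2 -3->-2) — executes, giving 7.
  v7: a read changed (v5 6->7; in3 -3->-2) — executes, giving 7.
  v10: a read changed (v5 6->7; v7 6->7) — executes, giving 49.

Demanding v10 again yields 49.
4 computations run: v2, v5, v7, v10.
The nodes whose values change: in3, v2, v5, v7, v10.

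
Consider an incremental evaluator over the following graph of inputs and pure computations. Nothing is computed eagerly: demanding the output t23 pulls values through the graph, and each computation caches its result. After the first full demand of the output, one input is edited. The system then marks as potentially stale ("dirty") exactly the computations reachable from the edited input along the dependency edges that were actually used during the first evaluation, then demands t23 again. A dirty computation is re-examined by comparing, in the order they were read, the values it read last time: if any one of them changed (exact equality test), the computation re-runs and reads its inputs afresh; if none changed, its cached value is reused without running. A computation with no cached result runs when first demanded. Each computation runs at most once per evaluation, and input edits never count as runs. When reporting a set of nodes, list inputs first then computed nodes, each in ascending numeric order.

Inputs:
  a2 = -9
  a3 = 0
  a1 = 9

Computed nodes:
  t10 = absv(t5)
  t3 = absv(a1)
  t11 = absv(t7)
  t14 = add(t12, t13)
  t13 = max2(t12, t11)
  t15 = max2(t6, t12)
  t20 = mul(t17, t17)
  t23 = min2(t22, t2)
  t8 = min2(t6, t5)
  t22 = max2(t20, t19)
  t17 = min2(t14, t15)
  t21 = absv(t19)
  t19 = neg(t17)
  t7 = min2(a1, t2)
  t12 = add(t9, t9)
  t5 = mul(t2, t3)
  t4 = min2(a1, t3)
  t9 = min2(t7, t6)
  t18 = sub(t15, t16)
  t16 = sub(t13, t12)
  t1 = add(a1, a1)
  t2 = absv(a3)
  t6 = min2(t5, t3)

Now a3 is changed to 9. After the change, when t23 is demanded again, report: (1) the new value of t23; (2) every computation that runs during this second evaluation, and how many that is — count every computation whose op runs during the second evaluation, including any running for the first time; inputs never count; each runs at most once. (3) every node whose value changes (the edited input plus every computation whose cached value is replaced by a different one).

t23 now evaluates to 9.
Run set: t2, t5, t6, t7, t9, t11, t12, t13, t14, t15, t17, t19, t20, t22, t23 (15 run).
Changed values: a3, t2, t5, t6, t7, t9, t11, t12, t13, t14, t15, t17, t19, t20, t22, t23.

Initial pass — values computed on the first demand:
  t2 = absv(0) = 0
  t3 = absv(9) = 9
  t5 = mul(0, 9) = 0
  t6 = min2(0, 9) = 0
  t7 = min2(9, 0) = 0
  t9 = min2(0, 0) = 0
  t11 = absv(0) = 0
  t12 = add(0, 0) = 0
  t13 = max2(0, 0) = 0
  t14 = add(0, 0) = 0
  t15 = max2(0, 0) = 0
  t17 = min2(0, 0) = 0
  t19 = neg(0) = 0
  t20 = mul(0, 0) = 0
  t22 = max2(0, 0) = 0
  t23 = min2(0, 0) = 0

Second demand — change propagation:
  t2: re-runs because a3 0->9; new result 9.
  t5: re-runs because t2 0->9; new result 81.
  t6: re-runs because t5 0->81; new result 9.
  t7: re-runs because t2 0->9; new result 9.
  t9: re-runs because t7 0->9; t6 0->9; new result 9.
  t11: re-runs because t7 0->9; new result 9.
  t12: re-runs because t9 0->9; t9 0->9; new result 18.
  t13: re-runs because t12 0->18; t11 0->9; new result 18.
  t14: re-runs because t12 0->18; t13 0->18; new result 36.
  t15: re-runs because t6 0->9; t12 0->18; new result 18.
  t17: re-runs because t14 0->36; t15 0->18; new result 18.
  t19: re-runs because t17 0->18; new result -18.
  t20: re-runs because t17 0->18; t17 0->18; new result 324.
  t22: re-runs because t20 0->324; t19 0->-18; new result 324.
  t23: re-runs because t22 0->324; t2 0->9; new result 9.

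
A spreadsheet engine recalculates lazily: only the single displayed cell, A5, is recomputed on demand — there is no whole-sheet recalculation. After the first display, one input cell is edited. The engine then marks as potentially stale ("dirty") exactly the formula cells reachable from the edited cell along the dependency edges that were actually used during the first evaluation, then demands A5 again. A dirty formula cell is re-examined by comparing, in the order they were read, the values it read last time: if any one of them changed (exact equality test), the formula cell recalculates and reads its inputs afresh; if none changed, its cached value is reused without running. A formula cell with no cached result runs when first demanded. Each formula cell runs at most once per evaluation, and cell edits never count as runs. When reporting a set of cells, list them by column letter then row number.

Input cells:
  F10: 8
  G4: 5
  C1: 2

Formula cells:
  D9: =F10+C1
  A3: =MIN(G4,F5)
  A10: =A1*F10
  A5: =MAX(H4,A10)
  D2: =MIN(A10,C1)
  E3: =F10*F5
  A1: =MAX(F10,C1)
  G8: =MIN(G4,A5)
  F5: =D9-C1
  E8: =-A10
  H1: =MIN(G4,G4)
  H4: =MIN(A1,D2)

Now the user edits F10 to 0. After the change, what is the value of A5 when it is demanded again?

First evaluation (everything demanded from the output):
  A1 = MAX(8, 2) = 8
  A10 = 8 * 8 = 64
  D2 = MIN(64, 2) = 2
  H4 = MIN(8, 2) = 2
  A5 = MAX(2, 64) = 64

Propagation after the edit:
  A1: runs — F10 8->0; result 2.
  A10: runs — A1 8->2; F10 8->0; result 0.
  D2: runs — A10 64->0; result 0.
  H4: runs — A1 8->2; D2 2->0; result 0.
  A5: runs — H4 2->0; A10 64->0; result 0.

New value of A5: 0.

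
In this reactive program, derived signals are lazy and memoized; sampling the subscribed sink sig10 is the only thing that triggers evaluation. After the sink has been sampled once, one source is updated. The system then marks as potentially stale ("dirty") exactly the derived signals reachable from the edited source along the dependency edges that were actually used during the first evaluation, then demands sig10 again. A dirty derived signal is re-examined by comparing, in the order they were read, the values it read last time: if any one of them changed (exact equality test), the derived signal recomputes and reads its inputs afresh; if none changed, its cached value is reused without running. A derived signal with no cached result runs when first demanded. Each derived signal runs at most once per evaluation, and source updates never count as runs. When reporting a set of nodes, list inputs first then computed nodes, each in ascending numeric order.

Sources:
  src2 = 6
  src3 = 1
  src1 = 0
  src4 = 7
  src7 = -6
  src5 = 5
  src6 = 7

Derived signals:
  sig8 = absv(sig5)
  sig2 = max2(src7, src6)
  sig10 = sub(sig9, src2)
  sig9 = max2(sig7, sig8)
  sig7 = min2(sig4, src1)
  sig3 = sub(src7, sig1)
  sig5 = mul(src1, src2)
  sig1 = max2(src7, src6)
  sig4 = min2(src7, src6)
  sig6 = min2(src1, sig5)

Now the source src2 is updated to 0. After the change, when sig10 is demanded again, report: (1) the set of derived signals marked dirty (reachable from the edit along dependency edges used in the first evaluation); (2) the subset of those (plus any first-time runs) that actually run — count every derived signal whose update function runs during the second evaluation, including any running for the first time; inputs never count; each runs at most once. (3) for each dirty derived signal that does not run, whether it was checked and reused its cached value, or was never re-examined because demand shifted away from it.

The edit dirties: sig5, sig8, sig9, sig10.
2 derived signals run: sig5, sig10.
Cache hits after checking: sig8, sig9.
Note where the cutoff bites: sig8 is checked, finds nothing changed, and keeps its cache.

First demand of the output computes:
  sig4 = min2(-6, 7) = -6
  sig5 = mul(0, 6) = 0
  sig7 = min2(-6, 0) = -6
  sig8 = absv(0) = 0
  sig9 = max2(-6, 0) = 0
  sig10 = sub(0, 6) = -6

After the edit, cleaning proceeds:
  sig5: a read changed (src2 6->0) — executes, giving 0 — identical to its old value.
  sig8: dirty, but its reads are unchanged (sig5 unchanged); cached 0 stands.
  sig9: dirty, but its reads are unchanged (sig7 unchanged, sig8 unchanged); cached 0 stands.
  sig10: a read changed (src2 6->0) — executes, giving 0.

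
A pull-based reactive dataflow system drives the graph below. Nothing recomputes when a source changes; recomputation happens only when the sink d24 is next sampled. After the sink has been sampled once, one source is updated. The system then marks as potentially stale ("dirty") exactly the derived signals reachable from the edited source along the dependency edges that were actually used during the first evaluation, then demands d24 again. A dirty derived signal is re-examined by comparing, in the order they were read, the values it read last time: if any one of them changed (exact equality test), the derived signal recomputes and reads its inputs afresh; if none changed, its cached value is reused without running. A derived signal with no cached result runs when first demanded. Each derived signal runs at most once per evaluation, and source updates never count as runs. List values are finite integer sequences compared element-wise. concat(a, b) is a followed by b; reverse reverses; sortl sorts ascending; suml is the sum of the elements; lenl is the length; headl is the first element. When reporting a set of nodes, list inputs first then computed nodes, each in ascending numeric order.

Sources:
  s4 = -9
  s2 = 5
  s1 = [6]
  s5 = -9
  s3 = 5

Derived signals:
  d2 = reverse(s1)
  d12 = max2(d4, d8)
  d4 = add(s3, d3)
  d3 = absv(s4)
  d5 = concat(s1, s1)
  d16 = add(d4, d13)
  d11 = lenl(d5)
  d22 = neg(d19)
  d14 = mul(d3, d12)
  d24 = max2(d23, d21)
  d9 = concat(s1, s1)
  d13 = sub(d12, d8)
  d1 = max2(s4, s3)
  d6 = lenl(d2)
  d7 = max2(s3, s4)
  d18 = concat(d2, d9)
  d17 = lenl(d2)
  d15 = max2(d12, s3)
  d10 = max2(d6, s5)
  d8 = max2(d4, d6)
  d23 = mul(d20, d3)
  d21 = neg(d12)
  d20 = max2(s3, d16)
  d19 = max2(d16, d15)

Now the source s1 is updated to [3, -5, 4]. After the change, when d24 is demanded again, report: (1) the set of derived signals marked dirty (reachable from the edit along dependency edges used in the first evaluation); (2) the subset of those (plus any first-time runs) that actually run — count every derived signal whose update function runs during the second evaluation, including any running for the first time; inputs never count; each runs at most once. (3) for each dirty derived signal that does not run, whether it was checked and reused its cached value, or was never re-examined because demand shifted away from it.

First evaluation (everything demanded from the output):
  d2 = reverse([6]) = [6]
  d3 = absv(-9) = 9
  d4 = add(5, 9) = 14
  d6 = lenl([6]) = 1
  d8 = max2(14, 1) = 14
  d12 = max2(14, 14) = 14
  d13 = sub(14, 14) = 0
  d16 = add(14, 0) = 14
  d20 = max2(5, 14) = 14
  d21 = neg(14) = -14
  d23 = mul(14, 9) = 126
  d24 = max2(126, -14) = 126

Propagation after the edit:
  d2: runs — s1 [6]->[3, -5, 4]; result [4, -5, 3].
  d6: runs — d2 [6]->[4, -5, 3]; result 3.
  d8: runs — d6 1->3; result 14 (same value as before).
  d12: checked — values it read are unchanged (d4 unchanged, d8 unchanged); reused cached 14 without running.
  d13: checked — values it read are unchanged (d12 unchanged, d8 unchanged); reused cached 0 without running.
  d16: checked — values it read are unchanged (d4 unchanged, d13 unchanged); reused cached 14 without running.
  d20: checked — values it read are unchanged (s3 unchanged, d16 unchanged); reused cached 14 without running.
  d21: checked — values it read are unchanged (d12 unchanged); reused cached -14 without running.
  d23: checked — values it read are unchanged (d20 unchanged, d3 unchanged); reused cached 126 without running.
  d24: checked — values it read are unchanged (d23 unchanged, d21 unchanged); reused cached 126 without running.

Key observation: the change is absorbed at d8 — it re-runs but produces the same value, and the output's value is unchanged.

Marked dirty: d2, d6, d8, d12, d13, d16, d20, d21, d23, d24.
Derived signals that run: d2, d6, d8 — 3 in total.
Checked but reused from cache: d12, d13, d16, d20, d21, d23, d24.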